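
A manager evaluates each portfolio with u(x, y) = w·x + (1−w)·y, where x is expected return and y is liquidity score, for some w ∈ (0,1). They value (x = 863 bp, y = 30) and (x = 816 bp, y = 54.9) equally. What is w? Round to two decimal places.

w = 0.35

Equating utilities: w·863 + (1−w)·30 = w·816 + (1−w)·54.9.
Collecting terms: w·47 = (1−w)·24.9.
Hence w = 24.9/(47+24.9) = 24.9/71.9 = 0.35.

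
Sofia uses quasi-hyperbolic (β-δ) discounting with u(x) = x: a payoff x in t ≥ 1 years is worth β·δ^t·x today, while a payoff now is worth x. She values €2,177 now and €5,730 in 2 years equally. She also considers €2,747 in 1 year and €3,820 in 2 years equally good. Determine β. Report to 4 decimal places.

The second indifference involves only future payoffs, so β cancels: β·δ^1·2747 = β·δ^2·3820, giving δ = 2747/3820 = 0.71911.
Now use the now-vs-future pair: 2177 = β·δ^2·5730 gives β = 2177/(0.51712·5730) ≈ 0.7347.

β ≈ 0.7347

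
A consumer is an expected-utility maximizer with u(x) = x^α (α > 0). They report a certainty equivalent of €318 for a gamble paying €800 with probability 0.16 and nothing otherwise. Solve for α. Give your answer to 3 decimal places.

α ≈ 1.986

The lottery's expected utility is 0.16·u(800) + 0.84·u(0) = 0.16·800^α (since u(0) = 0 for α > 0).
Indifference: 318^α = 0.16·800^α, so (318/800)^α = 0.16.
Take logs: α = ln 0.16 / ln(318/800) ≈ 1.98641.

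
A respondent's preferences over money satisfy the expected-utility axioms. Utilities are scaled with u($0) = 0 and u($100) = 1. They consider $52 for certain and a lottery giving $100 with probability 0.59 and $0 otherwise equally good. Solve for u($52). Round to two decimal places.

u($52) equals the lottery's expected utility: 0.59·1 + 0.41·0 = 0.59.

0.59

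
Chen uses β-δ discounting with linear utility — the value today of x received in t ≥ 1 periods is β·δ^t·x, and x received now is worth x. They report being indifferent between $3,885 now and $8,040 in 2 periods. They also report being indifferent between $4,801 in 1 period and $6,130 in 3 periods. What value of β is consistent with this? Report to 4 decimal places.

β ≈ 0.6170

From the later pair, β·δ^1·4801 = β·δ^3·6130; dividing through, δ^2 = 4801/6130 = 0.78320, so δ = 0.88498.
Now use the now-vs-future pair: 3885 = β·δ^2·8040 gives β = 3885/(0.78320·8040) ≈ 0.6170.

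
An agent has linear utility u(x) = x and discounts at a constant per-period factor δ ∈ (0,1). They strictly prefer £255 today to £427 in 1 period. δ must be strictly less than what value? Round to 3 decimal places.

The preference means 255 > δ·427.
Dividing through by 427 gives δ < 0.59719.

δ < 0.597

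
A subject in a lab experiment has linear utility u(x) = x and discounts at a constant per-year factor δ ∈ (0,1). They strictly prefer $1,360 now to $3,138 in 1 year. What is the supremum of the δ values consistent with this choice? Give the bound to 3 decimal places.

The preference means 1360 > δ·3138.
Dividing through by 3138 gives δ < 0.43340.

δ < 0.433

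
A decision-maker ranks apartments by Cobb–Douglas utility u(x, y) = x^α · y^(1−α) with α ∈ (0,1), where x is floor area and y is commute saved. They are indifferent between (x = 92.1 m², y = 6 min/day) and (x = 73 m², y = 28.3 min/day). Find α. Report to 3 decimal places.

The Cobb–Douglas utilities coincide, so 92.1^α·6^(1−α) = 73^α·28.3^(1−α).
Taking logs: α·ln 92.1 + (1−α)·ln 6 = α·ln 73 + (1−α)·ln 28.3, i.e. α·0.232416 = (1−α)·1.551102.
Thus α·(1.783518) = 1.551102, so α = 1.551102/1.783518 ≈ 0.870.

α ≈ 0.870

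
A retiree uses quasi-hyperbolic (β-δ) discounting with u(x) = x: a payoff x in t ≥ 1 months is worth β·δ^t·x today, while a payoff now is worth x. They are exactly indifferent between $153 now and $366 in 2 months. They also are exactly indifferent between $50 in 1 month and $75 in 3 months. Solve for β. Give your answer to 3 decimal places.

β ≈ 0.627

The second indifference involves only future payoffs, so β cancels: β·δ^1·50 = β·δ^3·75, giving δ^2 = 50/75 = 0.66667, so δ = 0.81650.
Substituting δ into 153 = β·δ^2·366: β = 153/(244.000) ≈ 0.627.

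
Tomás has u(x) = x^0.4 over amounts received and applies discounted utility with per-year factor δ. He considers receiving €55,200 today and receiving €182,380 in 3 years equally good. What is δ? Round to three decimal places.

Indifference means u(55200) = δ^3 · u(182380), so δ^3 = u(55200)/u(182380).
With u(x) = x^0.4: δ^3 = 55200^0.4/182380^0.4 = (55200/182380)^0.4 = 0.61999.
So δ = 0.61999^(1/3) ≈ 0.853.

δ ≈ 0.853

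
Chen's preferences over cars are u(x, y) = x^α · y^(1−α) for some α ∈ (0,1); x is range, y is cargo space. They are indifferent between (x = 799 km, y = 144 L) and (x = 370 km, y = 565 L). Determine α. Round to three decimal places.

The Cobb–Douglas utilities coincide, so 799^α·144^(1−α) = 370^α·565^(1−α).
Taking logs: α·ln 799 + (1−α)·ln 144 = α·ln 370 + (1−α)·ln 565, i.e. α·0.769858 = (1−α)·1.367012.
With A = 0.769858 and B = 1.367012: α·A = (1−α)·B, so α = B/(A+B) = 1.367012/2.136870 ≈ 0.640.

α ≈ 0.640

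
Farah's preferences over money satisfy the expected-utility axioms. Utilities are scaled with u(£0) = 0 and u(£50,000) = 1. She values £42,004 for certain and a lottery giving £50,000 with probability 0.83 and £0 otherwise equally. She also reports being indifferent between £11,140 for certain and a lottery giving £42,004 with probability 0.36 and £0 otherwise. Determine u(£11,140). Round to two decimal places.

0.30

First, u(£42,004) = 0.83·u(£50,000) + 0.17·u(£0) = 0.83.
Then u(£11,140) = 0.36·u(£42,004) + 0.64·u(£0) = 0.36·0.83 + 0.64·0.00 = 0.2988.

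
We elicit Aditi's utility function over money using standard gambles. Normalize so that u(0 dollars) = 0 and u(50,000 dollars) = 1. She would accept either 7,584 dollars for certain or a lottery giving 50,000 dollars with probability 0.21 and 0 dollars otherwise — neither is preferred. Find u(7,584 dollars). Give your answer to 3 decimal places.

By the standard-gamble method, u(7,584 dollars) is just the indifference probability on the best outcome: 0.21.

0.210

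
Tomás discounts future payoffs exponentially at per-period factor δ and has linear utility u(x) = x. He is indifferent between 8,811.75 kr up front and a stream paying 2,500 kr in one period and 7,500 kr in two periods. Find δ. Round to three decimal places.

δ ≈ 0.930

Equating present values: 8811.75 = 2500δ + 7500δ².
That is, 7500δ² + 2500δ − 8811.75 = 0, a quadratic in δ.
By the quadratic formula (taking the positive root), δ = (−2500 + √270602500.00) / 15000 ≈ 0.930.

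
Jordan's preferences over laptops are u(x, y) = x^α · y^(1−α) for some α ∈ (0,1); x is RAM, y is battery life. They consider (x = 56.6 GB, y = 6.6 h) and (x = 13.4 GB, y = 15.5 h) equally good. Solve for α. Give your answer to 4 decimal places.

α ≈ 0.3721

Indifference: 56.6^α · 6.6^(1−α) = 13.4^α · 15.5^(1−α).
(56.6/13.4)^α = (15.5/6.6)^(1−α); take logs: α·ln(56.6/13.4) = (1−α)·ln(15.5/6.6), i.e. α·1.4407543 = (1−α)·0.8537704.
With A = 1.4407543 and B = 0.8537704: α·A = (1−α)·B, so α = B/(A+B) = 0.8537704/2.2945247 ≈ 0.3721.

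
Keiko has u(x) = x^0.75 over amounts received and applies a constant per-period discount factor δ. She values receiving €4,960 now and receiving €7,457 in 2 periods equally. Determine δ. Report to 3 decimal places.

δ ≈ 0.858

The payoff in 2 periods is discounted by δ^2, so u(4960) = δ^2·u(7457) and δ^2 = u(4960)/u(7457).
Since u(x) = x^0.75, δ^2 = (4960/7457)^0.75 = 0.66515^0.75 = 0.73653.
Hence δ = (0.73653)^(1/2) = 0.85821.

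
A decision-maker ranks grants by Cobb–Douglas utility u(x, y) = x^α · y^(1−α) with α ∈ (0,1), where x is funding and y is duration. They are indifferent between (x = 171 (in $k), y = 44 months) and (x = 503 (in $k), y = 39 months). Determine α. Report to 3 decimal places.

Set the two utilities equal: 171^α·44^(1−α) = 503^α·39^(1−α).
Taking logs: α·ln 171 + (1−α)·ln 44 = α·ln 503 + (1−α)·ln 39, i.e. α·-1.078927 = (1−α)·-0.120628.
Thus α·(-1.199555) = -0.120628, so α = -0.120628/-1.199555 ≈ 0.101.

α ≈ 0.101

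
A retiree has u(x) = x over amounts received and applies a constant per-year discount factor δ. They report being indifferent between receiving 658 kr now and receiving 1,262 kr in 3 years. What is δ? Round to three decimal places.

δ ≈ 0.805

The payoff in 3 years is discounted by δ^3, so u(658) = δ^3·u(1262) and δ^3 = u(658)/u(1262).
With u(x) = x: δ^3 = 658/1262 = 0.52139.
Hence δ = (0.52139)^(1/3) = 0.80486.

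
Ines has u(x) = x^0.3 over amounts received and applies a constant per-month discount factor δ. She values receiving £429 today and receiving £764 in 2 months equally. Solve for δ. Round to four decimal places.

Indifference means u(429) = δ^2 · u(764), so δ^2 = u(429)/u(764).
With u(x) = x^0.3: δ^2 = 429^0.3/764^0.3 = (429/764)^0.3 = 0.84103.
Hence δ = (0.84103)^(1/2) = 0.917074.

δ ≈ 0.9171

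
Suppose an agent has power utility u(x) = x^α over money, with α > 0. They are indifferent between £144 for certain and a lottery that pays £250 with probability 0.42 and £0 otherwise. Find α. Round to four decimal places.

α ≈ 1.5726

The lottery's expected utility is 0.42·u(250) + 0.58·u(0) = 0.42·250^α (since u(0) = 0 for α > 0).
Equating: 144^α = 0.42·250^α, i.e. 0.5760^α = 0.42.
α = ln(0.42) / ln(144/250) = -0.8675006/-0.5516476 ≈ 1.5726.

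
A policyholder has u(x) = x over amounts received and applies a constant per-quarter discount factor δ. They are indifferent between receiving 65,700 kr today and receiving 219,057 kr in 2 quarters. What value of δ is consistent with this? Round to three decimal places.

Indifference means u(65700) = δ^2 · u(219057), so δ^2 = u(65700)/u(219057).
With u(x) = x: δ^2 = 65700/219057 = 0.29992.
Hence δ = (0.29992)^(1/2) = 0.54765.

δ ≈ 0.548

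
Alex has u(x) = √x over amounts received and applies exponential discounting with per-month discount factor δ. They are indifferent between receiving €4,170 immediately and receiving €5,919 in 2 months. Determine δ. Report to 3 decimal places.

The payoff in 2 months is discounted by δ^2, so u(4170) = δ^2·u(5919) and δ^2 = u(4170)/u(5919).
Since u(x) = √x, δ^2 = √(4170/5919) = 0.83935.
Hence δ = (0.83935)^(1/2) = 0.91616.

δ ≈ 0.916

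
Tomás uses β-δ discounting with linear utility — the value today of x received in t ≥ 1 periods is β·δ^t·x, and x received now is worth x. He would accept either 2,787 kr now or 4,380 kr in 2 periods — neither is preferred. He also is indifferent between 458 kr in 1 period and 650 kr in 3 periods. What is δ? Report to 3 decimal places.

δ ≈ 0.839

The second indifference involves only future payoffs, so β cancels: β·δ^1·458 = β·δ^3·650, giving δ^2 = 458/650 = 0.70462, so δ = 0.83941.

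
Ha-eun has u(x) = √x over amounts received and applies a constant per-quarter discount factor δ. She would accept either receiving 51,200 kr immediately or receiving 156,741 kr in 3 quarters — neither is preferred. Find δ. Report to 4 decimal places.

Equating discounted utilities: u(51200) = δ^3·u(156741) ⇒ δ^3 = u(51200)/u(156741).
With u(x) = √x: δ^3 = √51200/√156741 = √(51200/156741) = 0.57154.
Hence δ = (0.57154)^(1/3) = 0.829879.

δ ≈ 0.8299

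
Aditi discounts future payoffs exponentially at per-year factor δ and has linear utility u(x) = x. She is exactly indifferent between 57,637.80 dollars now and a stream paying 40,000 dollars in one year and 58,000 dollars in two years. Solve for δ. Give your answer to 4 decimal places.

The stream is worth 40000δ + 58000δ² today, so 40000δ + 58000δ² = 57637.80.
Rearranged: 58000δ² + 40000δ − 57637.80 = 0.
δ = (−40000 + √(40000² + 4·58000·57637.80)) / (2·58000) = (−40000 + √14971969600.00) / 116000 ≈ 0.7100.

δ ≈ 0.7100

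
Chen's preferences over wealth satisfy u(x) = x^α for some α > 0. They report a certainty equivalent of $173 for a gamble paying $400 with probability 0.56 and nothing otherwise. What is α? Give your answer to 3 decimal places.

Since u(0) = 0, the lottery's EU is 0.56·400^α.
Indifference: 173^α = 0.56·400^α, so (173/400)^α = 0.56.
Take logs: α = ln 0.56 / ln(173/400) ≈ 0.69176.

α ≈ 0.692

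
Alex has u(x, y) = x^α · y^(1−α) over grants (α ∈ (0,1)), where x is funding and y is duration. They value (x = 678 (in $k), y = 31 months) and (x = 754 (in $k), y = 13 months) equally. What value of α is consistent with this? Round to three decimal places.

Set the two utilities equal: 678^α·31^(1−α) = 754^α·13^(1−α).
Taking logs: α·ln 678 + (1−α)·ln 31 = α·ln 754 + (1−α)·ln 13, i.e. α·-0.106245 = (1−α)·-0.869038.
Thus α·(-0.975283) = -0.869038, so α = -0.869038/-0.975283 ≈ 0.891.

α ≈ 0.891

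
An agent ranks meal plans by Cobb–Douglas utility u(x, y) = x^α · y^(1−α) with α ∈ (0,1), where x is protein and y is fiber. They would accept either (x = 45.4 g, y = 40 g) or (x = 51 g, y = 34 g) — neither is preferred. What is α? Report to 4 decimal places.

α ≈ 0.5829

Indifference: 45.4^α · 40^(1−α) = 51^α · 34^(1−α).
Taking logs: α·ln 45.4 + (1−α)·ln 40 = α·ln 51 + (1−α)·ln 34, i.e. α·-0.1163135 = (1−α)·-0.1625189.
With A = -0.1163135 and B = -0.1625189: α·A = (1−α)·B, so α = B/(A+B) = -0.1625189/-0.2788324 ≈ 0.5829.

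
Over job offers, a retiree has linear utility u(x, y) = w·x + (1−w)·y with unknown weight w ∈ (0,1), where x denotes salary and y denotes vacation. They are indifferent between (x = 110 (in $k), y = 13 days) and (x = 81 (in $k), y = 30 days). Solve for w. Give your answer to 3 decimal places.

w = 0.370

Indifference: w·110 + (1−w)·13 = w·81 + (1−w)·30.
Collecting terms: w·29 = (1−w)·17.
So w/(1−w) = 17/29 = 0.5862, giving w = 17/(29+17) = 0.370.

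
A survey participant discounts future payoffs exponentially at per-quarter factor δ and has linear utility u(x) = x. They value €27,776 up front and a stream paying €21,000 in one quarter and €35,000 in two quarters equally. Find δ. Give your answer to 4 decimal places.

δ ≈ 0.6400

Present value of the stream is 21000·δ + 35000·δ². Indifference gives 21000δ + 35000δ² = 27776.
That is, 35000δ² + 21000δ − 27776 = 0, a quadratic in δ.
The positive root is δ = [−21000 + √(21000² + 4·35000·27776)] / (2·35000) = (−21000 + 65800.000)/70000 ≈ 0.6400.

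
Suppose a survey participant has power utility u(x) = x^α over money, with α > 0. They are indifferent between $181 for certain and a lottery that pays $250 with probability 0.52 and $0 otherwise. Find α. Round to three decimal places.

EU(lottery) = 0.52·250^α + 0.48·0 = 0.52·250^α.
Indifference: 181^α = 0.52·250^α, so (181/250)^α = 0.52.
Take logs: α = ln 0.52 / ln(181/250) ≈ 2.02477.

α ≈ 2.025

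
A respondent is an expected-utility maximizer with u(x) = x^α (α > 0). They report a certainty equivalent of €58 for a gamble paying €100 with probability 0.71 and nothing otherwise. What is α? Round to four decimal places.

α ≈ 0.6287

EU(lottery) = 0.71·100^α + 0.29·0 = 0.71·100^α.
Setting u(58) equal to that: 58^α = 0.71·100^α ⇒ (58/100)^α = 0.71.
Take logs: α = ln 0.71 / ln(58/100) ≈ 0.628737.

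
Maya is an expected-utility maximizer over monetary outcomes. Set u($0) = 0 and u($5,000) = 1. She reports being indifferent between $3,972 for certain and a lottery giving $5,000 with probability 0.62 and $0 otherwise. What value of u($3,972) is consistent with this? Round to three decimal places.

The indifference gives u($3,972) = 0.62·u($5,000) + 0.38·u($0) = 0.62·1 + 0.38·0 = 0.62.

0.620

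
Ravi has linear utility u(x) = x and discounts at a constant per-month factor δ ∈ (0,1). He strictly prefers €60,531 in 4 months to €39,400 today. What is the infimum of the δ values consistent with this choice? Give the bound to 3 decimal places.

Under u(x) = x this choice says 39400 < δ^4·60531.
So δ^4 > 39400/60531 = 0.65091; taking the 4th root of both positive sides preserves the inequality.
δ > (39400/60531)^(1/4) ≈ 0.898.

δ > 0.898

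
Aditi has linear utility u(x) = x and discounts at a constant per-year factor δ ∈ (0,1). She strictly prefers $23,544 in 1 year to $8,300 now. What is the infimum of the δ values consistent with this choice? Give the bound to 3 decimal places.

Comparing present values: 8300 < δ·23544.
So δ > 8300/23544 = 0.35253.

δ > 0.353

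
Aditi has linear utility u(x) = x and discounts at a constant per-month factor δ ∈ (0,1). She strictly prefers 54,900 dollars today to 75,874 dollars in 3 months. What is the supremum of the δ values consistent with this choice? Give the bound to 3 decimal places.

Under u(x) = x this choice says 54900 > δ^3·75874.
Dividing by 75874: δ^3 < 0.72357. Both sides are positive, so the cube root keeps the direction.
δ < (54900/75874)^(1/3) ≈ 0.898.

δ < 0.898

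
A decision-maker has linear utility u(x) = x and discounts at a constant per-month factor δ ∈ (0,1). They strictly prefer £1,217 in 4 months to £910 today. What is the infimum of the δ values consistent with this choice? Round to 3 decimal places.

δ > 0.930

Under u(x) = x this choice says 910 < δ^4·1217.
Hence δ^4 > 910/1217 = 0.74774, and x ↦ x^(1/4) is increasing on (0,∞).
δ > 0.74774^(1/4) = 0.930.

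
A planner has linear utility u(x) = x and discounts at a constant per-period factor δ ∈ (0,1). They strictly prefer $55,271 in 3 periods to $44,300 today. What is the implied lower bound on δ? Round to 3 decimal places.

Under u(x) = x this choice says 44300 < δ^3·55271.
Dividing by 55271: δ^3 > 0.80151. Both sides are positive, so the cube root keeps the direction.
δ > 0.80151^(1/3) = 0.929.

δ > 0.929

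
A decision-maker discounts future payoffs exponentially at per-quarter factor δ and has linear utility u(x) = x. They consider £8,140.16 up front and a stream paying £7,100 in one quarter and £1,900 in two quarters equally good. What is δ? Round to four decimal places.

Present value of the stream is 7100·δ + 1900·δ². Indifference gives 7100δ + 1900δ² = 8140.16.
So 1900δ² + 7100δ − 8140.16 = 0.
δ = (−7100 + √(7100² + 4·1900·8140.16)) / (2·1900) = (−7100 + √112275216.00) / 3800 ≈ 0.9200.

δ ≈ 0.9200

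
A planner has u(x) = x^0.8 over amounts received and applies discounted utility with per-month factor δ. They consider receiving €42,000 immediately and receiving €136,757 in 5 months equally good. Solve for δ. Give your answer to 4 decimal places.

The payoff in 5 months is discounted by δ^5, so u(42000) = δ^5·u(136757) and δ^5 = u(42000)/u(136757).
Since u(x) = x^0.8, δ^5 = (42000/136757)^0.8 = 0.30711^0.8 = 0.38890.
Taking the 5th root: δ = 0.38890^(1/5) ≈ 0.8279.

δ ≈ 0.8279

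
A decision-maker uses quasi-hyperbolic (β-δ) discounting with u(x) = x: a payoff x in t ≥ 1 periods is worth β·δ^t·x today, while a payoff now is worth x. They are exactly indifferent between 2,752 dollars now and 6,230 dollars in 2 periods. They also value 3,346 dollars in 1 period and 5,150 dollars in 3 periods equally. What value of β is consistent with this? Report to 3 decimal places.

β ≈ 0.680

Both payoffs in the second observation are in the future, so β drops out: δ^1·3346 = δ^3·5150 ⇒ δ^2 = 3346/5150 = 0.64971, so δ = 0.80605.
Now use the now-vs-future pair: 2752 = β·δ^2·6230 gives β = 2752/(0.64971·6230) ≈ 0.680.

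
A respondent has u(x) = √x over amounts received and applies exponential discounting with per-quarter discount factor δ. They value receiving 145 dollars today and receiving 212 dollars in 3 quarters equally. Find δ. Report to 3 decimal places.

The payoff in 3 quarters is discounted by δ^3, so u(145) = δ^3·u(212) and δ^3 = u(145)/u(212).
Since u(x) = √x, δ^3 = √(145/212) = 0.82702.
Hence δ = (0.82702)^(1/3) = 0.93865.

δ ≈ 0.939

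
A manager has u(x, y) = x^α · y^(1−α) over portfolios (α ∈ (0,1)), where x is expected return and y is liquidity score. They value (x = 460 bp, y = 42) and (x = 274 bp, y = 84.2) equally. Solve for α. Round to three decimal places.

Set the two utilities equal: 460^α·42^(1−α) = 274^α·84.2^(1−α).
(460/274)^α = (84.2/42)^(1−α); take logs: α·ln(460/274) = (1−α)·ln(84.2/42), i.e. α·0.518098 = (1−α)·0.695525.
So α/(1−α) = (0.695525)/(0.518098) = 1.342458, and α = 1.342458/2.342458 ≈ 0.573.

α ≈ 0.573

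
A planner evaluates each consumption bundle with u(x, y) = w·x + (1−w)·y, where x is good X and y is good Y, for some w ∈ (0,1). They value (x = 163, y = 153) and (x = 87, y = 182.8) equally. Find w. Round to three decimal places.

Equating utilities: w·163 + (1−w)·153 = w·87 + (1−w)·182.8.
Collecting terms: w·76 = (1−w)·29.8.
The marginal rate of substitution is 29.8/76, so w = 29.8/(76+29.8) = 0.282.

w = 0.282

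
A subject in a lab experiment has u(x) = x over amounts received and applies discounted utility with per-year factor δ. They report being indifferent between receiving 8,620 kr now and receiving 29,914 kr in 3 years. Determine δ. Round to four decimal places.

δ ≈ 0.6605

Indifference means u(8620) = δ^3 · u(29914), so δ^3 = u(8620)/u(29914).
With u(x) = x: δ^3 = 8620/29914 = 0.28816.
So δ = 0.28816^(1/3) ≈ 0.6605.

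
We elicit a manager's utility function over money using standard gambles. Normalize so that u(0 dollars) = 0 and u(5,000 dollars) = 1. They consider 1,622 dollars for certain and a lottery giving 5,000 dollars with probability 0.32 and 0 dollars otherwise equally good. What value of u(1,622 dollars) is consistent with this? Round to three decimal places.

The indifference gives u(1,622 dollars) = 0.32·u(5,000 dollars) + 0.68·u(0 dollars) = 0.32·1 + 0.68·0 = 0.32.

0.320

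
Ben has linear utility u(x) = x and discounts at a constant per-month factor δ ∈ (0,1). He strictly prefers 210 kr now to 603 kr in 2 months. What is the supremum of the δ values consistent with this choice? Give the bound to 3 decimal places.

The preference means 210 > δ^2·603.
Hence δ^2 < 210/603 = 0.34826, and x ↦ x^(1/2) is increasing on (0,∞).
δ < (210/603)^(1/2) ≈ 0.590.

δ < 0.590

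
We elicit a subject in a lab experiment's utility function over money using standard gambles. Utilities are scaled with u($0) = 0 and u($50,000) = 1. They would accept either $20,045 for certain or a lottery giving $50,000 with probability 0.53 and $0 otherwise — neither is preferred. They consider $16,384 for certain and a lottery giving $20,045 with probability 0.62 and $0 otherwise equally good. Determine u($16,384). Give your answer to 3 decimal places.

0.329

From the first indifference, u($20,045) = 0.53·u($50,000) + 0.47·u($0) = 0.53·1 + 0.47·0 = 0.53.
The second indifference gives u($16,384) = 0.62·u($20,045) + 0.38·u($0) = 0.62·0.53 + 0.38·0.00 = 0.3286.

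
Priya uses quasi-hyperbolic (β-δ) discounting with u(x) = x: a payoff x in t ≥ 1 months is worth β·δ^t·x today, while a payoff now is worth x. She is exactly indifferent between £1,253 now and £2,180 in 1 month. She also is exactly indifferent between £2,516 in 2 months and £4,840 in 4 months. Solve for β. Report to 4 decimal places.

β ≈ 0.7972

From the later pair, β·δ^2·2516 = β·δ^4·4840; dividing through, δ^2 = 2516/4840 = 0.51983, so δ = 0.72100.
The first indifference: 1253 = β·δ·2180, so β = 1253/(δ·2180) = 1253/(0.72100·2180) ≈ 0.7972.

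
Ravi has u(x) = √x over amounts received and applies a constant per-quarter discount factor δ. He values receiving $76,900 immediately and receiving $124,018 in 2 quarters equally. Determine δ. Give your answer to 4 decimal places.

Indifference means u(76900) = δ^2 · u(124018), so δ^2 = u(76900)/u(124018).
With u(x) = √x: δ^2 = √76900/√124018 = √(76900/124018) = 0.78745.
Taking the square root: δ = 0.78745^(1/2) ≈ 0.8874.

δ ≈ 0.8874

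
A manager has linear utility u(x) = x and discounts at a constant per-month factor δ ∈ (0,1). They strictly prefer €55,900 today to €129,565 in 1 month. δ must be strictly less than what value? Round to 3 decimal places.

δ < 0.431

Under u(x) = x this choice says 55900 > δ·129565.
Dividing through by 129565 gives δ < 0.43144.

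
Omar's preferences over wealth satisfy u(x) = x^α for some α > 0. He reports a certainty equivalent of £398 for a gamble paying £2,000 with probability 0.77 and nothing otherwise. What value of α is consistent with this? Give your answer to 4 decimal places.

α ≈ 0.1619

EU(lottery) = 0.77·2000^α + 0.23·0 = 0.77·2000^α.
Indifference: 398^α = 0.77·2000^α, so (398/2000)^α = 0.77.
α = ln(0.77) / ln(398/2000) = -0.2613648/-1.6144505 ≈ 0.1619.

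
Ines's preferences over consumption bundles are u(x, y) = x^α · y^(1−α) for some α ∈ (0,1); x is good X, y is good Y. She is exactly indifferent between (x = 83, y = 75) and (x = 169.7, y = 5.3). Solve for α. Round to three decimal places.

Indifference: 83^α · 75^(1−α) = 169.7^α · 5.3^(1−α).
(83/169.7)^α = (5.3/75)^(1−α); take logs: α·ln(83/169.7) = (1−α)·ln(5.3/75), i.e. α·-0.715192 = (1−α)·-2.649781.
So α/(1−α) = (-2.649781)/(-0.715192) = 3.704993, and α = 3.704993/4.704993 ≈ 0.787.

α ≈ 0.787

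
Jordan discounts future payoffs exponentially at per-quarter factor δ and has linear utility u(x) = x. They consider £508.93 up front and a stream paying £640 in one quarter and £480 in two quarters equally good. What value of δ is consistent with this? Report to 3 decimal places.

δ ≈ 0.560

Equating present values: 508.93 = 640δ + 480δ².
So 480δ² + 640δ − 508.93 = 0.
By the quadratic formula (taking the positive root), δ = (−640 + √1386745.60) / 960 ≈ 0.560.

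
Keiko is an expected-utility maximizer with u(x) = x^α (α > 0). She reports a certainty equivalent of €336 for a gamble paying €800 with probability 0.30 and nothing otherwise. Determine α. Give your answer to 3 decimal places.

The lottery's expected utility is 0.30·u(800) + 0.70·u(0) = 0.30·800^α (since u(0) = 0 for α > 0).
Indifference: 336^α = 0.30·800^α, so (336/800)^α = 0.30.
Take logs: α = ln 0.30 / ln(336/800) ≈ 1.38786.

α ≈ 1.388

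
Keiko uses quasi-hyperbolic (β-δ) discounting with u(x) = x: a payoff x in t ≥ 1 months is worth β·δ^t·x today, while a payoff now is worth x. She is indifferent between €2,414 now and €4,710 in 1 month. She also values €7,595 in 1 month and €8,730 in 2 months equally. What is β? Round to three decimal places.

From the later pair, β·δ^1·7595 = β·δ^2·8730; dividing through, δ = 7595/8730 = 0.86999.
The first indifference: 2414 = β·δ·4710, so β = 2414/(δ·4710) = 2414/(0.86999·4710) ≈ 0.589.

β ≈ 0.589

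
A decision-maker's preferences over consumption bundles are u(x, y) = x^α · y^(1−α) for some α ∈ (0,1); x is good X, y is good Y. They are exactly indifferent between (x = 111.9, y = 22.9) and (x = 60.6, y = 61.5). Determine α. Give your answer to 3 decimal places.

α ≈ 0.617

The Cobb–Douglas utilities coincide, so 111.9^α·22.9^(1−α) = 60.6^α·61.5^(1−α).
Taking logs: α·ln 111.9 + (1−α)·ln 22.9 = α·ln 60.6 + (1−α)·ln 61.5, i.e. α·0.613311 = (1−α)·0.987900.
With A = 0.613311 and B = 0.987900: α·A = (1−α)·B, so α = B/(A+B) = 0.987900/1.601211 ≈ 0.617.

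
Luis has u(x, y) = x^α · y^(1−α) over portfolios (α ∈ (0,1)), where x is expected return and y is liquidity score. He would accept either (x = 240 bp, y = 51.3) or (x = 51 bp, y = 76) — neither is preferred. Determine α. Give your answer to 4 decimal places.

The Cobb–Douglas utilities coincide, so 240^α·51.3^(1−α) = 51^α·76^(1−α).
Rearrange to (240/51)^α = (76/51.3)^(1−α) and take logs: α·1.5488133 = (1−α)·0.3930426.
So α/(1−α) = (0.3930426)/(1.5488133) = 0.2537702, and α = 0.2537702/1.2537702 ≈ 0.2024.

α ≈ 0.2024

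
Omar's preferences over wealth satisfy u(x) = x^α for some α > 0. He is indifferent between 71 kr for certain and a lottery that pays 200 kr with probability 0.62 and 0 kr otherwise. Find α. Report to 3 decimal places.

Since u(0) = 0, the lottery's EU is 0.62·200^α.
Setting u(71) equal to that: 71^α = 0.62·200^α ⇒ (71/200)^α = 0.62.
α = ln(0.62) / ln(71/200) = -0.478036/-1.035637 ≈ 0.462.

α ≈ 0.462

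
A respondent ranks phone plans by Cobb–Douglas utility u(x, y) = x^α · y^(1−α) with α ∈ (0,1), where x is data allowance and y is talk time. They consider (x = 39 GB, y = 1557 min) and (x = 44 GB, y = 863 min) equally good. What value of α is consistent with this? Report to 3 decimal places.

α ≈ 0.830

Set the two utilities equal: 39^α·1557^(1−α) = 44^α·863^(1−α).
Rearrange to (39/44)^α = (863/1557)^(1−α) and take logs: α·-0.120628 = (1−α)·-0.590101.
With A = -0.120628 and B = -0.590101: α·A = (1−α)·B, so α = B/(A+B) = -0.590101/-0.710729 ≈ 0.830.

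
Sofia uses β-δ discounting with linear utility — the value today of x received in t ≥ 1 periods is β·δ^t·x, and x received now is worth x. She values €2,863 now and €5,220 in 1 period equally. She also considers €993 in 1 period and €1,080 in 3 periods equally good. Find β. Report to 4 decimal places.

β ≈ 0.5720

The second indifference involves only future payoffs, so β cancels: β·δ^1·993 = β·δ^3·1080, giving δ^2 = 993/1080 = 0.91944, so δ = 0.95888.
Substituting δ into 2863 = β·δ·5220: β = 2863/(5005.336) ≈ 0.5720.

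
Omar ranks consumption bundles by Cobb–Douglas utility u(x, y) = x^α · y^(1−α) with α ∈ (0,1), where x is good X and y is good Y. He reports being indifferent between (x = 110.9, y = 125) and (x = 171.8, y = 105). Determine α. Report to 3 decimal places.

Indifference: 110.9^α · 125^(1−α) = 171.8^α · 105^(1−α).
Taking logs: α·ln 110.9 + (1−α)·ln 125 = α·ln 171.8 + (1−α)·ln 105, i.e. α·-0.437702 = (1−α)·-0.174353.
Thus α·(-0.612055) = -0.174353, so α = -0.174353/-0.612055 ≈ 0.285.

α ≈ 0.285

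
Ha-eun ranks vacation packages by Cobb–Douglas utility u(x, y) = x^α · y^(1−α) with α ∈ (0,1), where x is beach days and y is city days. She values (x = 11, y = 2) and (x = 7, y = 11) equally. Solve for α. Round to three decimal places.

α ≈ 0.790

The Cobb–Douglas utilities coincide, so 11^α·2^(1−α) = 7^α·11^(1−α).
(11/7)^α = (11/2)^(1−α); take logs: α·ln(11/7) = (1−α)·ln(11/2), i.e. α·0.451985 = (1−α)·1.704748.
With A = 0.451985 and B = 1.704748: α·A = (1−α)·B, so α = B/(A+B) = 1.704748/2.156733 ≈ 0.790.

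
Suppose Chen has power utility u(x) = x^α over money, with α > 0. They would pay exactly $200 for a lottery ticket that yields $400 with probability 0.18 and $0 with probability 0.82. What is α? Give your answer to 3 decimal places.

α ≈ 2.474

The lottery's expected utility is 0.18·u(400) + 0.82·u(0) = 0.18·400^α (since u(0) = 0 for α > 0).
Equating: 200^α = 0.18·400^α, i.e. 0.5000^α = 0.18.
Taking logs: α·ln(200/400) = ln(0.18), so α = -1.714798 / -0.693147 ≈ 2.474.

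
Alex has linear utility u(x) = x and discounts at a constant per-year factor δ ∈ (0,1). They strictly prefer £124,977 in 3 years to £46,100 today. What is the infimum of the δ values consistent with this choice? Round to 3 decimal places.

δ > 0.717

Comparing present values: 46100 < δ^3·124977.
Dividing by 124977: δ^3 > 0.36887. Both sides are positive, so the cube root keeps the direction.
δ > (46100/124977)^(1/3) ≈ 0.717.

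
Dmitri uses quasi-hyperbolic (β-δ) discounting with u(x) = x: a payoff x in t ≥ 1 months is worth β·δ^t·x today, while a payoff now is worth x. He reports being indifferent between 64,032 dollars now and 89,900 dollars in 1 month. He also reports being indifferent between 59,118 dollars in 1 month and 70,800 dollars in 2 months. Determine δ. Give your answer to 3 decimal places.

Both payoffs in the second observation are in the future, so β drops out: δ^1·59118 = δ^2·70800 ⇒ δ = 59118/70800 = 0.83500.

δ ≈ 0.835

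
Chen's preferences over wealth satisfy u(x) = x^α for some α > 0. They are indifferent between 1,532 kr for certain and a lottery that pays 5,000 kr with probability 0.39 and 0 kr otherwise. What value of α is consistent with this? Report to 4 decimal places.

Since u(0) = 0, the lottery's EU is 0.39·5000^α.
Setting u(1532) equal to that: 1532^α = 0.39·5000^α ⇒ (1532/5000)^α = 0.39.
Taking logs: α·ln(1532/5000) = ln(0.39), so α = -0.9416085 / -1.1828638 ≈ 0.7960.

α ≈ 0.7960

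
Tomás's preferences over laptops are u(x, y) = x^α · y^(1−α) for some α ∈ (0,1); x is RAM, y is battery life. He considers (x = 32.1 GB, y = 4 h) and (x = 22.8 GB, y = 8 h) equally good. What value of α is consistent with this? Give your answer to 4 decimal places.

α ≈ 0.6696

Indifference: 32.1^α · 4^(1−α) = 22.8^α · 8^(1−α).
Rearrange to (32.1/22.8)^α = (8/4)^(1−α) and take logs: α·0.3420955 = (1−α)·0.6931472.
Thus α·(1.0352427) = 0.6931472, so α = 0.6931472/1.0352427 ≈ 0.6696.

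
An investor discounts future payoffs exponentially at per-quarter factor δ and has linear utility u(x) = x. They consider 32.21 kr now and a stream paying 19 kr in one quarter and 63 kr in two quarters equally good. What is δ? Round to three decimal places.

δ ≈ 0.580

Present value of the stream is 19·δ + 63·δ². Indifference gives 19δ + 63δ² = 32.21.
That is, 63δ² + 19δ − 32.21 = 0, a quadratic in δ.
The positive root is δ = [−19 + √(19² + 4·63·32.21)] / (2·63) = (−19 + 92.076)/126 ≈ 0.580.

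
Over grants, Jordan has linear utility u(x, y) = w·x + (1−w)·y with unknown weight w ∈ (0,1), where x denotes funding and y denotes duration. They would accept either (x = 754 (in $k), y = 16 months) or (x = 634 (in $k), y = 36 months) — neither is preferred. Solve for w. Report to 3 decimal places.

w = 0.143

Indifference: w·754 + (1−w)·16 = w·634 + (1−w)·36.
Collecting terms: w·120 = (1−w)·20.
The marginal rate of substitution is 20/120, so w = 20/(120+20) = 0.143.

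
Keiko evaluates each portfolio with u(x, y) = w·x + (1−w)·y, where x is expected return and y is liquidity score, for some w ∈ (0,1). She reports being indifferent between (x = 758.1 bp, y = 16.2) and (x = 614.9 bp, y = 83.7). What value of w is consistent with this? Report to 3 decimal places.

u(758.1,16.2) = u(614.9,83.7) means w·758.1 + (1−w)·16.2 = w·614.9 + (1−w)·83.7.
Collecting terms: w·143.2 = (1−w)·67.5.
So w/(1−w) = 67.5/143.2 = 0.4714, giving w = 67.5/(143.2+67.5) = 0.320.

w = 0.320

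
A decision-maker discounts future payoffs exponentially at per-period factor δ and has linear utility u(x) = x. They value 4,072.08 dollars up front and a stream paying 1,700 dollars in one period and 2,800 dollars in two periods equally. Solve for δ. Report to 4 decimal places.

The stream is worth 1700δ + 2800δ² today, so 1700δ + 2800δ² = 4072.08.
So 2800δ² + 1700δ − 4072.08 = 0.
By the quadratic formula (taking the positive root), δ = (−1700 + √48497296.00) / 5600 ≈ 0.9400.

δ ≈ 0.9400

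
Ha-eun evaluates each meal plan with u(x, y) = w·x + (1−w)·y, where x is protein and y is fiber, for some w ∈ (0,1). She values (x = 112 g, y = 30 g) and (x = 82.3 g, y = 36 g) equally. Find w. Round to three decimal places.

Indifference: w·112 + (1−w)·30 = w·82.3 + (1−w)·36.
w·(112−82.3) = (1−w)·(36−30), i.e. w·29.7 = (1−w)·6.
The marginal rate of substitution is 6/29.7, so w = 6/(29.7+6) = 0.168.

w = 0.168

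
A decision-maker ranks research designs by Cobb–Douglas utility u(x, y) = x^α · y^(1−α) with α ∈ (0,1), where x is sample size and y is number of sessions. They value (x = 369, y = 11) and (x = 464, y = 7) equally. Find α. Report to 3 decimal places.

α ≈ 0.664

Set the two utilities equal: 369^α·11^(1−α) = 464^α·7^(1−α).
Taking logs: α·ln 369 + (1−α)·ln 11 = α·ln 464 + (1−α)·ln 7, i.e. α·-0.229088 = (1−α)·-0.451985.
With A = -0.229088 and B = -0.451985: α·A = (1−α)·B, so α = B/(A+B) = -0.451985/-0.681073 ≈ 0.664.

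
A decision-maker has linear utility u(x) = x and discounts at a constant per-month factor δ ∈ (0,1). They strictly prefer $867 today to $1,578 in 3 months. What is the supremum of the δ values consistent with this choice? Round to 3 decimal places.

δ < 0.819

The preference means 867 > δ^3·1578.
Hence δ^3 < 867/1578 = 0.54943, and x ↦ x^(1/3) is increasing on (0,∞).
δ < 0.54943^(1/3) = 0.819.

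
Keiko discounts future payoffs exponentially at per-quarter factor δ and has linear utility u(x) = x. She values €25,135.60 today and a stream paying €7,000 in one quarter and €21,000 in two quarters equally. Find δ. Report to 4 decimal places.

δ ≈ 0.9400

The stream is worth 7000δ + 21000δ² today, so 7000δ + 21000δ² = 25135.60.
That is, 21000δ² + 7000δ − 25135.60 = 0, a quadratic in δ.
δ = (−7000 + √(7000² + 4·21000·25135.60)) / (2·21000) = (−7000 + √2160390400.00) / 42000 ≈ 0.9400.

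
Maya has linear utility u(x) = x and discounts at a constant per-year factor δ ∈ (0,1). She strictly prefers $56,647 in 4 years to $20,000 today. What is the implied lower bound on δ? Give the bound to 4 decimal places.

δ > 0.7708

Under u(x) = x this choice says 20000 < δ^4·56647.
Hence δ^4 > 20000/56647 = 0.35306, and x ↦ x^(1/4) is increasing on (0,∞).
δ > (20000/56647)^(1/4) ≈ 0.7708.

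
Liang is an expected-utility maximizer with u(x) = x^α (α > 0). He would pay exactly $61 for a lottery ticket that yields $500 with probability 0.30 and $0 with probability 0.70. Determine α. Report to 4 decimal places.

EU(lottery) = 0.30·500^α + 0.70·0 = 0.30·500^α.
Equating: 61^α = 0.30·500^α, i.e. 0.1220^α = 0.30.
Taking logs: α·ln(61/500) = ln(0.30), so α = -1.2039728 / -2.1037342 ≈ 0.5723.

α ≈ 0.5723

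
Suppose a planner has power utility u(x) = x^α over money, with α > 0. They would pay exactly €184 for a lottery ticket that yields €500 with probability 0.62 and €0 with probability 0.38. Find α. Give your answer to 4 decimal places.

α ≈ 0.4782

Since u(0) = 0, the lottery's EU is 0.62·500^α.
Indifference: 184^α = 0.62·500^α, so (184/500)^α = 0.62.
α = ln(0.62) / ln(184/500) = -0.4780358/-0.9996723 ≈ 0.4782.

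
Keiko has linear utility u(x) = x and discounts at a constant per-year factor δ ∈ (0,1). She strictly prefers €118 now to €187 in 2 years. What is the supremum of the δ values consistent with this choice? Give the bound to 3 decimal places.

Comparing present values: 118 > δ^2·187.
Hence δ^2 < 118/187 = 0.63102, and x ↦ x^(1/2) is increasing on (0,∞).
δ < 0.63102^(1/2) = 0.794.

δ < 0.794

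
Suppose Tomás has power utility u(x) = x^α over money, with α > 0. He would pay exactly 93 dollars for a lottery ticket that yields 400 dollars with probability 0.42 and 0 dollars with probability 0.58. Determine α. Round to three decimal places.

EU(lottery) = 0.42·400^α + 0.58·0 = 0.42·400^α.
Setting u(93) equal to that: 93^α = 0.42·400^α ⇒ (93/400)^α = 0.42.
Taking logs: α·ln(93/400) = ln(0.42), so α = -0.867501 / -1.458865 ≈ 0.595.

α ≈ 0.595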